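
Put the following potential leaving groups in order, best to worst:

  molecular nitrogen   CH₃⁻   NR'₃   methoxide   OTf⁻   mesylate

molecular nitrogen > OTf⁻ > mesylate > NR'₃ > methoxide > CH₃⁻

molecular nitrogen: no meaningful conjugate acid; N₂ departs as an exceptionally stable neutral molecule
OTf⁻: pKₐ(CF₃SO₃H (triflic acid)) ≈ -14
mesylate: pKₐ(CH₃SO₃H (MsOH)) ≈ -1.9
NR'₃: pKₐ(R'₃NH⁺) ≈ 10.7
methoxide: pKₐ(CH₃OH) ≈ 15.5
CH₃⁻: pKₐ(CH₄) ≈ 48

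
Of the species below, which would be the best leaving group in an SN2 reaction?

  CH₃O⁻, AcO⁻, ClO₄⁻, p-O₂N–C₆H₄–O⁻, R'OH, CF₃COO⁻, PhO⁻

ClO₄⁻

Leaving-group ability tracks the stability of the departed species; conjugate-acid pKₐ is the usual yardstick (lower pKₐ → better LG).
ClO₄⁻: pKₐ(HClO₄) ≈ -10
R'OH: pKₐ(R'OH₂⁺) ≈ -2.4
CF₃COO⁻: pKₐ(CF₃COOH) ≈ 0.2
AcO⁻: pKₐ(CH₃COOH) ≈ 4.8
p-O₂N–C₆H₄–O⁻: pKₐ(p-nitrophenol) ≈ 7.2
PhO⁻: pKₐ(C₆H₅OH (phenol)) ≈ 10
CH₃O⁻: pKₐ(CH₃OH) ≈ 15.5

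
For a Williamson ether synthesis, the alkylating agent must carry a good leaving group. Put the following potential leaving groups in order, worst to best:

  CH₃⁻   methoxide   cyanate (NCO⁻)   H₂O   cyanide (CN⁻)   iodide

The more stable X⁻ (or X) is on its own — i.e. the weaker a base it is — the better a leaving group it makes.
iodide: pKₐ(HI) ≈ -10
H₂O: pKₐ(H₃O⁺) ≈ -1.7
cyanate (NCO⁻): pKₐ(HOCN) ≈ 3.5
cyanide (CN⁻): pKₐ(HCN) ≈ 9.2 — sp carbon stabilises the charge somewhat, but still a poor LG
methoxide: pKₐ(CH₃OH) ≈ 15.5 — strong base; alkoxides do not leave unassisted
CH₃⁻: pKₐ(CH₄) ≈ 48
The question asks for worst first, so the sequence is read in increasing leaving-group ability.

CH₃⁻ < methoxide < cyanide (CN⁻) < cyanate (NCO⁻) < H₂O < iodide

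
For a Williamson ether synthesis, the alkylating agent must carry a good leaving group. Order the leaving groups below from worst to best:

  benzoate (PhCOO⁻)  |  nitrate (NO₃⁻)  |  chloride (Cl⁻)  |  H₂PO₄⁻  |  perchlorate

benzoate (PhCOO⁻) < H₂PO₄⁻ < nitrate (NO₃⁻) < chloride (Cl⁻) < perchlorate

perchlorate: pKₐ(HClO₄) ≈ -10
chloride (Cl⁻): pKₐ(HCl) ≈ -7 — moderately weak base
nitrate (NO₃⁻): pKₐ(HNO₃) ≈ -1.3 — resonance-delocalised over three oxygens
H₂PO₄⁻: pKₐ(H₃PO₄) ≈ 2.1 — moderate base; biological leaving group after further activation
benzoate (PhCOO⁻): pKₐ(C₆H₅COOH) ≈ 4.2 — aryl carboxylate
Listed from poorest to best leaving group as asked.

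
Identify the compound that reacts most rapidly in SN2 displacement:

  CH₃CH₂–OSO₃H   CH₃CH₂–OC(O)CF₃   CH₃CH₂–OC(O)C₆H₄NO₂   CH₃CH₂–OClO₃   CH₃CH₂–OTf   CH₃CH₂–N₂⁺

Same R in every case — rank the leaving groups.
The more stable X⁻ (or X) is on its own — i.e. the weaker a base it is — the better a leaving group it makes.
CH₃CH₂–N₂⁺ loses N₂: no meaningful conjugate acid; N₂ departs as an exceptionally stable neutral molecule
CH₃CH₂–OTf loses OTf⁻: pKₐ(CF₃SO₃H (triflic acid)) ≈ -14
CH₃CH₂–OClO₃ loses ClO₄⁻: pKₐ(HClO₄) ≈ -10
CH₃CH₂–OSO₃H loses HSO₄⁻: pKₐ(H₂SO₄) ≈ -3
CH₃CH₂–OC(O)CF₃ loses CF₃COO⁻: pKₐ(CF₃COOH) ≈ 0.2
CH₃CH₂–OC(O)C₆H₄NO₂ loses p-O₂N–C₆H₄–COO⁻: pKₐ(p-nitrobenzoic acid) ≈ 3.4

CH₃CH₂–N₂⁺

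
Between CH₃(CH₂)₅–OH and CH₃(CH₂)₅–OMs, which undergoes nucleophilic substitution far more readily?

From CH₃(CH₂)₅–OH the departing group would be OH⁻ (pKₐ(H₂O) ≈ 15.7). Strong base; essentially never leaves without prior activation.
From CH₃(CH₂)₅–OMs the leaving group is OMs⁻ (pKₐ(CH₃SO₃H (MsOH)) ≈ -1.9). Resonance-delocalised alkanesulfonate.
(In practice CH₃(CH₂)₅–OMs is made from CH₃(CH₂)₅–OH by treatment with MsCl / Et₃N, converting the hydroxyl into a mesylate.)

CH₃(CH₂)₅–OMs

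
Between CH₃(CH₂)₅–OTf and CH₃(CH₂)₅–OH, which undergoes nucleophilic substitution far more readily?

CH₃(CH₂)₅–OTf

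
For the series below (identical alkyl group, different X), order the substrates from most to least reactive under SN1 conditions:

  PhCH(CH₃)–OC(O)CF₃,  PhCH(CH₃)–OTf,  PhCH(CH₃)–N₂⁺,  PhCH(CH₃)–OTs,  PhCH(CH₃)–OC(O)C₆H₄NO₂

PhCH(CH₃)–N₂⁺ > PhCH(CH₃)–OTf > PhCH(CH₃)–OTs > PhCH(CH₃)–OC(O)CF₃ > PhCH(CH₃)–OC(O)C₆H₄NO₂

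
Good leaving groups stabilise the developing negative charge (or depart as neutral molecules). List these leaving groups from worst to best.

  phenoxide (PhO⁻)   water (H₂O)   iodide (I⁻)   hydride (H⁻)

hydride (H⁻) < phenoxide (PhO⁻) < water (H₂O) < iodide (I⁻)

The more stable X⁻ (or X) is on its own — i.e. the weaker a base it is — the better a leaving group it makes.
iodide (I⁻): pKₐ(HI) ≈ -10 — large, highly polarisable; very weak base
water (H₂O): pKₐ(H₃O⁺) ≈ -1.7 — neutral; leaves from a protonated alcohol (R–OH₂⁺)
phenoxide (PhO⁻): pKₐ(C₆H₅OH (phenol)) ≈ 10 — resonance into the ring helps, but still a poor LG
hydride (H⁻): pKₐ(H₂) ≈ 36
Listed from poorest to best leaving group as asked.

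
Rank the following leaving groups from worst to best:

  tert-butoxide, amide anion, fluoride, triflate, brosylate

amide anion < tert-butoxide < fluoride < brosylate < triflate

The more stable X⁻ (or X) is on its own — i.e. the weaker a base it is — the better a leaving group it makes.
triflate: pKₐ(CF₃SO₃H (triflic acid)) ≈ -14
brosylate: pKₐ(p-BrC₆H₄SO₃H) ≈ -2.8
fluoride: pKₐ(HF) ≈ 3.2 — small and strongly basic; the poor halide leaving group
tert-butoxide: pKₐ(t-BuOH) ≈ 18 — bulky, strongly basic alkoxide
amide anion: pKₐ(NH₃) ≈ 38
The question asks for worst first, so the sequence is read in increasing leaving-group ability.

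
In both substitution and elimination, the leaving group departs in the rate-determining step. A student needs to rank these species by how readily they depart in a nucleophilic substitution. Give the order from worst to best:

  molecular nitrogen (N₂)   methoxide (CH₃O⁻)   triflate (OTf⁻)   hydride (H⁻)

hydride (H⁻) < methoxide (CH₃O⁻) < triflate (OTf⁻) < molecular nitrogen (N₂)

The more stable X⁻ (or X) is on its own — i.e. the weaker a base it is — the better a leaving group it makes.
molecular nitrogen (N₂): no meaningful conjugate acid; N₂ departs as an exceptionally stable neutral molecule
triflate (OTf⁻): pKₐ(CF₃SO₃H (triflic acid)) ≈ -14 — charge spread over three oxygens and a CF₃ group; the premier leaving group in synthesis
methoxide (CH₃O⁻): pKₐ(CH₃OH) ≈ 15.5
hydride (H⁻): pKₐ(H₂) ≈ 36 — extremely strong base; leaves only in special hydride-transfer contexts
The question asks for worst first, so the sequence is read in increasing leaving-group ability.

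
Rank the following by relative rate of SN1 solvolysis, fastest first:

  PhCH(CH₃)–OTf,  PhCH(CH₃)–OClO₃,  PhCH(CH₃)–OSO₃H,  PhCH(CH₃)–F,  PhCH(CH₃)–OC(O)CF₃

Same R in every case — rank the leaving groups.
A good leaving group is a weak base: the lower the pKₐ of its conjugate acid, the more readily it departs.
PhCH(CH₃)–OTf loses OTf⁻: pKₐ(CF₃SO₃H (triflic acid)) ≈ -14
PhCH(CH₃)–OClO₃ loses ClO₄⁻: pKₐ(HClO₄) ≈ -10
PhCH(CH₃)–OSO₃H loses HSO₄⁻: pKₐ(H₂SO₄) ≈ -3
PhCH(CH₃)–OC(O)CF₃ loses CF₃COO⁻: pKₐ(CF₃COOH) ≈ 0.2
PhCH(CH₃)–F loses F⁻: pKₐ(HF) ≈ 3.2

PhCH(CH₃)–OTf > PhCH(CH₃)–OClO₃ > PhCH(CH₃)–OSO₃H > PhCH(CH₃)–OC(O)CF₃ > PhCH(CH₃)–F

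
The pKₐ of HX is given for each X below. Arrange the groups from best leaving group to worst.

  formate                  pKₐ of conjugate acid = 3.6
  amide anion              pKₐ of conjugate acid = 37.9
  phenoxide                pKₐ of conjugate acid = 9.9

Lower conjugate-acid pKₐ ⇒ weaker base ⇒ better leaving group.
Sorting by the given values: formate (3.6), phenoxide (9.9), amide anion (37.9).

formate > phenoxide > amide anion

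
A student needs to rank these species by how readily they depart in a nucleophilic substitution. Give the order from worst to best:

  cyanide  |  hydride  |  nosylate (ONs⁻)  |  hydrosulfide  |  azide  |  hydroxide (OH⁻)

A good leaving group is a weak base: the lower the pKₐ of its conjugate acid, the more readily it departs.
nosylate (ONs⁻): pKₐ(p-O₂NC₆H₄SO₃H) ≈ -3.5
azide: pKₐ(HN₃) ≈ 4.7
hydrosulfide: pKₐ(H₂S) ≈ 7
cyanide: pKₐ(HCN) ≈ 9.2
hydroxide (OH⁻): pKₐ(H₂O) ≈ 15.7
hydride: pKₐ(H₂) ≈ 36
The question asks for worst first, so the sequence is read in increasing leaving-group ability.

hydride < hydroxide (OH⁻) < cyanide < hydrosulfide < azide < nosylate (ONs⁻)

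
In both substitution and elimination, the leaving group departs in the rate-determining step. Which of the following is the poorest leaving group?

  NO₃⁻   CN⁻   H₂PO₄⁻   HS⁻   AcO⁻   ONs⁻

A good leaving group is a weak base: the lower the pKₐ of its conjugate acid, the more readily it departs.
ONs⁻: pKₐ(p-O₂NC₆H₄SO₃H) ≈ -3.5
NO₃⁻: pKₐ(HNO₃) ≈ -1.3
H₂PO₄⁻: pKₐ(H₃PO₄) ≈ 2.1
AcO⁻: pKₐ(CH₃COOH) ≈ 4.8
HS⁻: pKₐ(H₂S) ≈ 7
CN⁻: pKₐ(HCN) ≈ 9.2

CN⁻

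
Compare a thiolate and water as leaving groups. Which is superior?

water

water is the better leaving group.
pKₐ(H₃O⁺) ≈ -1.7 versus pKₐ(RSH (a thiol)) ≈ 10.5: water is the much weaker base.
Neutral; leaves from a protonated alcohol (R–OH₂⁺).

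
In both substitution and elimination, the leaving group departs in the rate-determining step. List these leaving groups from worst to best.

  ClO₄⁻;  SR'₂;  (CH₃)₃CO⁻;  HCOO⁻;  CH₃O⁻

A good leaving group is a weak base: the lower the pKₐ of its conjugate acid, the more readily it departs.
ClO₄⁻: pKₐ(HClO₄) ≈ -10 — extremely weak base; rarely used for safety reasons
SR'₂: pKₐ(R'₂SH⁺) ≈ -7 — neutral; leaves from a sulfonium salt (R–SR'₂⁺)
HCOO⁻: pKₐ(HCOOH) ≈ 3.8 — resonance-stabilised carboxylate
CH₃O⁻: pKₐ(CH₃OH) ≈ 15.5
(CH₃)₃CO⁻: pKₐ(t-BuOH) ≈ 18 — bulky, strongly basic alkoxide
Listed from poorest to best leaving group as asked.

(CH₃)₃CO⁻ < CH₃O⁻ < HCOO⁻ < SR'₂ < ClO₄⁻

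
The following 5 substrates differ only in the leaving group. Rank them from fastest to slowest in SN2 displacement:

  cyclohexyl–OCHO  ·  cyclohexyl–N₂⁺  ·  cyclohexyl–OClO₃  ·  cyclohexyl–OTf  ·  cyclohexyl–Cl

cyclohexyl–N₂⁺ > cyclohexyl–OTf > cyclohexyl–OClO₃ > cyclohexyl–Cl > cyclohexyl–OCHO

The skeletons are identical, so relative rate is governed entirely by leaving-group ability.
A good leaving group is a weak base: the lower the pKₐ of its conjugate acid, the more readily it departs.
cyclohexyl–N₂⁺ loses N₂: no meaningful conjugate acid; N₂ departs as an exceptionally stable neutral molecule
cyclohexyl–OTf loses OTf⁻: pKₐ(CF₃SO₃H (triflic acid)) ≈ -14
cyclohexyl–OClO₃ loses ClO₄⁻: pKₐ(HClO₄) ≈ -10
cyclohexyl–Cl loses Cl⁻: pKₐ(HCl) ≈ -7
cyclohexyl–OCHO loses HCOO⁻: pKₐ(HCOOH) ≈ 3.8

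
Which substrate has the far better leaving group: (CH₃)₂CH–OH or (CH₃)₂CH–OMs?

(CH₃)₂CH–OMs

From (CH₃)₂CH–OH the departing group would be OH⁻ (pKₐ(H₂O) ≈ 15.7). Strong base; essentially never leaves without prior activation.
From (CH₃)₂CH–OMs the leaving group is OMs⁻ (pKₐ(CH₃SO₃H (MsOH)) ≈ -1.9). Resonance-delocalised alkanesulfonate.
(In practice (CH₃)₂CH–OMs is made from (CH₃)₂CH–OH by treatment with MsCl / Et₃N, converting the hydroxyl into a mesylate.)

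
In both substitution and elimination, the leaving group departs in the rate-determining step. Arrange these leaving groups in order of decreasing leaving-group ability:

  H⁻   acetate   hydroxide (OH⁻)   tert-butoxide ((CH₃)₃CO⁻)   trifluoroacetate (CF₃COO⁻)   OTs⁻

OTs⁻ > trifluoroacetate (CF₃COO⁻) > acetate > hydroxide (OH⁻) > tert-butoxide ((CH₃)₃CO⁻) > H⁻

Leaving-group ability tracks the stability of the departed species; conjugate-acid pKₐ is the usual yardstick (lower pKₐ → better LG).
OTs⁻: pKₐ(p-CH₃C₆H₄SO₃H (TsOH)) ≈ -2.8
trifluoroacetate (CF₃COO⁻): pKₐ(CF₃COOH) ≈ 0.2
acetate: pKₐ(CH₃COOH) ≈ 4.8
hydroxide (OH⁻): pKₐ(H₂O) ≈ 15.7
tert-butoxide ((CH₃)₃CO⁻): pKₐ(t-BuOH) ≈ 18
H⁻: pKₐ(H₂) ≈ 36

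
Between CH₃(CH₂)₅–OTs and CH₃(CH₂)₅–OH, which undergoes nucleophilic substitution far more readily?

CH₃(CH₂)₅–OTs

From CH₃(CH₂)₅–OH the departing group would be OH⁻ (pKₐ(H₂O) ≈ 15.7). Strong base; essentially never leaves without prior activation.
From CH₃(CH₂)₅–OTs the leaving group is OTs⁻ (pKₐ(p-CH₃C₆H₄SO₃H (TsOH)) ≈ -2.8). Resonance-delocalised arenesulfonate.
(In practice CH₃(CH₂)₅–OTs is made from CH₃(CH₂)₅–OH by treatment with TsCl / pyridine, converting the hydroxyl into a tosylate.)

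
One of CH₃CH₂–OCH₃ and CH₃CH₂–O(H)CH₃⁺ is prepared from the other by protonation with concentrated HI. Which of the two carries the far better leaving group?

CH₃CH₂–O(H)CH₃⁺

From CH₃CH₂–OCH₃ the departing group would be CH₃O⁻ (pKₐ(CH₃OH) ≈ 15.5). Strong base; alkoxides do not leave unassisted.
From CH₃CH₂–O(H)CH₃⁺ the leaving group is R'OH (pKₐ(R'OH₂⁺) ≈ -2.4). Neutral; leaves from a protonated ether (an oxonium ion, R–O(H)R'⁺).
Protonation with concentrated HI works by allowing neutral methanol, rather than methoxide, to depart, making CH₃CH₂–O(H)CH₃⁺ enormously more reactive.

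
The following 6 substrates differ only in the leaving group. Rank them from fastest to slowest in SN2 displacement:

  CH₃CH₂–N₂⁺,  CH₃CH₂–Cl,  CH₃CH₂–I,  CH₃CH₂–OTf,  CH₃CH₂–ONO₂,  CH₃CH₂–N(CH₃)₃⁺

CH₃CH₂–N₂⁺ > CH₃CH₂–OTf > CH₃CH₂–I > CH₃CH₂–Cl > CH₃CH₂–ONO₂ > CH₃CH₂–N(CH₃)₃⁺

The skeletons are identical, so relative rate is governed entirely by leaving-group ability.
The more stable X⁻ (or X) is on its own — i.e. the weaker a base it is — the better a leaving group it makes.
CH₃CH₂–N₂⁺ loses N₂: no meaningful conjugate acid; N₂ departs as an exceptionally stable neutral molecule
CH₃CH₂–OTf loses OTf⁻: pKₐ(CF₃SO₃H (triflic acid)) ≈ -14
CH₃CH₂–I loses I⁻: pKₐ(HI) ≈ -10
CH₃CH₂–Cl loses Cl⁻: pKₐ(HCl) ≈ -7
CH₃CH₂–ONO₂ loses NO₃⁻: pKₐ(HNO₃) ≈ -1.3
CH₃CH₂–N(CH₃)₃⁺ loses NR'₃: pKₐ(R'₃NH⁺) ≈ 10.7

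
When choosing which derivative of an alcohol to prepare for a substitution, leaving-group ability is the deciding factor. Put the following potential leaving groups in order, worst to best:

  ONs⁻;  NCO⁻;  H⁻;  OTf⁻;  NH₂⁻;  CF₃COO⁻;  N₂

NH₂⁻ < H⁻ < NCO⁻ < CF₃COO⁻ < ONs⁻ < OTf⁻ < N₂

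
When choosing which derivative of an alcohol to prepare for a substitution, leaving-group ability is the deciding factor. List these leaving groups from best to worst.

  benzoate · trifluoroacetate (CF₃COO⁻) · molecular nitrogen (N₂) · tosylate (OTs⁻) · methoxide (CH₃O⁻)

Leaving-group ability tracks the stability of the departed species; conjugate-acid pKₐ is the usual yardstick (lower pKₐ → better LG).
molecular nitrogen (N₂): no meaningful conjugate acid; N₂ departs as an exceptionally stable neutral molecule
tosylate (OTs⁻): pKₐ(p-CH₃C₆H₄SO₃H (TsOH)) ≈ -2.8
trifluoroacetate (CF₃COO⁻): pKₐ(CF₃COOH) ≈ 0.2
benzoate: pKₐ(C₆H₅COOH) ≈ 4.2
methoxide (CH₃O⁻): pKₐ(CH₃OH) ≈ 15.5

molecular nitrogen (N₂) > tosylate (OTs⁻) > trifluoroacetate (CF₃COO⁻) > benzoate > methoxide (CH₃O⁻)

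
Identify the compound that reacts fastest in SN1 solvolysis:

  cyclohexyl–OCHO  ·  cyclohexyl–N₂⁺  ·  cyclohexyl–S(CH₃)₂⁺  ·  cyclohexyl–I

cyclohexyl–N₂⁺

With the same alkyl group throughout, only the leaving group differentiates the rates.
Rank by basicity of the departing species: weakest base leaves most easily.
cyclohexyl–N₂⁺ loses N₂: no meaningful conjugate acid; N₂ departs as an exceptionally stable neutral molecule
cyclohexyl–I loses I⁻: pKₐ(HI) ≈ -10
cyclohexyl–S(CH₃)₂⁺ loses SR'₂: pKₐ(R'₂SH⁺) ≈ -7
cyclohexyl–OCHO loses HCOO⁻: pKₐ(HCOOH) ≈ 3.8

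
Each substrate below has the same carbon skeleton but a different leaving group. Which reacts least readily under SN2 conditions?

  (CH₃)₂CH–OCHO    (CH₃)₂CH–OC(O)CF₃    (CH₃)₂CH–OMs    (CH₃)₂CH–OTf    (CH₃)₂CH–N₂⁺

Identical carbon frameworks mean the comparison reduces to leaving-group quality.
Rank by basicity of the departing species: weakest base leaves most easily.
(CH₃)₂CH–N₂⁺ loses N₂: no meaningful conjugate acid; N₂ departs as an exceptionally stable neutral molecule
(CH₃)₂CH–OTf loses OTf⁻: pKₐ(CF₃SO₃H (triflic acid)) ≈ -14
(CH₃)₂CH–OMs loses OMs⁻: pKₐ(CH₃SO₃H (MsOH)) ≈ -1.9
(CH₃)₂CH–OC(O)CF₃ loses CF₃COO⁻: pKₐ(CF₃COOH) ≈ 0.2
(CH₃)₂CH–OCHO loses HCOO⁻: pKₐ(HCOOH) ≈ 3.8

(CH₃)₂CH–OCHO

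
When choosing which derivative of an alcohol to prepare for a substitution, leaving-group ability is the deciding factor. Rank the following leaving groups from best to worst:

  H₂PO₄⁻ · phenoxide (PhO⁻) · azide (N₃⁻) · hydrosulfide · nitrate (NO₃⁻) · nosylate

nosylate > nitrate (NO₃⁻) > H₂PO₄⁻ > azide (N₃⁻) > hydrosulfide > phenoxide (PhO⁻)

The more stable X⁻ (or X) is on its own — i.e. the weaker a base it is — the better a leaving group it makes.
nosylate: pKₐ(p-O₂NC₆H₄SO₃H) ≈ -3.5
nitrate (NO₃⁻): pKₐ(HNO₃) ≈ -1.3 — resonance-delocalised over three oxygens
H₂PO₄⁻: pKₐ(H₃PO₄) ≈ 2.1 — moderate base; biological leaving group after further activation
azide (N₃⁻): pKₐ(HN₃) ≈ 4.7 — linear, resonance-stabilised
hydrosulfide: pKₐ(H₂S) ≈ 7 — larger and more polarisable than the oxygen analogue
phenoxide (PhO⁻): pKₐ(C₆H₅OH (phenol)) ≈ 10 — resonance into the ring helps, but still a poor LG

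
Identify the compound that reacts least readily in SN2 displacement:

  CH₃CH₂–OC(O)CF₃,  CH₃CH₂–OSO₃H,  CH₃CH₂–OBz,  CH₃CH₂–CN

CH₃CH₂–CN

Same R in every case — rank the leaving groups.
The more stable X⁻ (or X) is on its own — i.e. the weaker a base it is — the better a leaving group it makes.
CH₃CH₂–OSO₃H loses HSO₄⁻: pKₐ(H₂SO₄) ≈ -3
CH₃CH₂–OC(O)CF₃ loses CF₃COO⁻: pKₐ(CF₃COOH) ≈ 0.2
CH₃CH₂–OBz loses PhCOO⁻: pKₐ(C₆H₅COOH) ≈ 4.2
CH₃CH₂–CN loses CN⁻: pKₐ(HCN) ≈ 9.2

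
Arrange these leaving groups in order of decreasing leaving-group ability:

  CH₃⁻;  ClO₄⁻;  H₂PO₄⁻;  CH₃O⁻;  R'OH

Rank by basicity of the departing species: weakest base leaves most easily.
ClO₄⁻: pKₐ(HClO₄) ≈ -10 — extremely weak base; rarely used for safety reasons
R'OH: pKₐ(R'OH₂⁺) ≈ -2.4 — neutral; leaves from a protonated ether (an oxonium ion, R–O(H)R'⁺)
H₂PO₄⁻: pKₐ(H₃PO₄) ≈ 2.1
CH₃O⁻: pKₐ(CH₃OH) ≈ 15.5
CH₃⁻: pKₐ(CH₄) ≈ 48

ClO₄⁻ > R'OH > H₂PO₄⁻ > CH₃O⁻ > CH₃⁻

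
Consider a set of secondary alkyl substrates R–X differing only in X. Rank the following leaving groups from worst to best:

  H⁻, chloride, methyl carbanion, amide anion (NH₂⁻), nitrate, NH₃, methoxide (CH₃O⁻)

methyl carbanion < amide anion (NH₂⁻) < H⁻ < methoxide (CH₃O⁻) < NH₃ < nitrate < chloride

Leaving-group ability tracks the stability of the departed species; conjugate-acid pKₐ is the usual yardstick (lower pKₐ → better LG).
chloride: pKₐ(HCl) ≈ -7
nitrate: pKₐ(HNO₃) ≈ -1.3
NH₃: pKₐ(NH₄⁺) ≈ 9.2
methoxide (CH₃O⁻): pKₐ(CH₃OH) ≈ 15.5
H⁻: pKₐ(H₂) ≈ 36
amide anion (NH₂⁻): pKₐ(NH₃) ≈ 38
methyl carbanion: pKₐ(CH₄) ≈ 48
Listed from poorest to best leaving group as asked.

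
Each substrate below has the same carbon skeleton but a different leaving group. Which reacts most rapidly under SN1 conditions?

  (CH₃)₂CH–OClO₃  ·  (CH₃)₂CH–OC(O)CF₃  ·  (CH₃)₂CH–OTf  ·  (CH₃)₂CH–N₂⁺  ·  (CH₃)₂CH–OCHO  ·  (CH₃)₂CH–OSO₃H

With the same alkyl group throughout, only the leaving group differentiates the rates.
Rank by basicity of the departing species: weakest base leaves most easily.
(CH₃)₂CH–N₂⁺ loses N₂: no meaningful conjugate acid; N₂ departs as an exceptionally stable neutral molecule
(CH₃)₂CH–OTf loses OTf⁻: pKₐ(CF₃SO₃H (triflic acid)) ≈ -14
(CH₃)₂CH–OClO₃ loses ClO₄⁻: pKₐ(HClO₄) ≈ -10
(CH₃)₂CH–OSO₃H loses HSO₄⁻: pKₐ(H₂SO₄) ≈ -3
(CH₃)₂CH–OC(O)CF₃ loses CF₃COO⁻: pKₐ(CF₃COOH) ≈ 0.2
(CH₃)₂CH–OCHO loses HCOO⁻: pKₐ(HCOOH) ≈ 3.8

(CH₃)₂CH–N₂⁺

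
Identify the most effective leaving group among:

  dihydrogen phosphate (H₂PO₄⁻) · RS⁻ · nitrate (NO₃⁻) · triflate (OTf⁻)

triflate (OTf⁻)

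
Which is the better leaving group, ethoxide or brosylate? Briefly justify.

brosylate

brosylate is the better leaving group.
pKₐ(p-BrC₆H₄SO₃H) ≈ -2.8 versus pKₐ(CH₃CH₂OH) ≈ 16: brosylate is the much weaker base.
Arenesulfonate with a p-bromo substituent.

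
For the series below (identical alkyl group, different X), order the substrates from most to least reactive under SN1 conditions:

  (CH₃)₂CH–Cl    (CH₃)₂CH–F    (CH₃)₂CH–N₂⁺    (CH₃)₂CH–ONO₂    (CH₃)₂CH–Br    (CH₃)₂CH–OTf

(CH₃)₂CH–N₂⁺ > (CH₃)₂CH–OTf > (CH₃)₂CH–Br > (CH₃)₂CH–Cl > (CH₃)₂CH–ONO₂ > (CH₃)₂CH–F

The skeletons are identical, so relative rate is governed entirely by leaving-group ability.
Leaving-group ability tracks the stability of the departed species; conjugate-acid pKₐ is the usual yardstick (lower pKₐ → better LG).
(CH₃)₂CH–N₂⁺ loses N₂: no meaningful conjugate acid; N₂ departs as an exceptionally stable neutral molecule
(CH₃)₂CH–OTf loses OTf⁻: pKₐ(CF₃SO₃H (triflic acid)) ≈ -14
(CH₃)₂CH–Br loses Br⁻: pKₐ(HBr) ≈ -9
(CH₃)₂CH–Cl loses Cl⁻: pKₐ(HCl) ≈ -7
(CH₃)₂CH–ONO₂ loses NO₃⁻: pKₐ(HNO₃) ≈ -1.3
(CH₃)₂CH–F loses F⁻: pKₐ(HF) ≈ 3.2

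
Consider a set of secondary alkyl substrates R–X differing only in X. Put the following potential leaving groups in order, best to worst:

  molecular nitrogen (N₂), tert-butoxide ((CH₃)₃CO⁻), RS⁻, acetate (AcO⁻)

Rank by basicity of the departing species: weakest base leaves most easily.
molecular nitrogen (N₂): no meaningful conjugate acid; N₂ departs as an exceptionally stable neutral molecule
acetate (AcO⁻): pKₐ(CH₃COOH) ≈ 4.8
RS⁻: pKₐ(RSH (a thiol)) ≈ 10.5
tert-butoxide ((CH₃)₃CO⁻): pKₐ(t-BuOH) ≈ 18

molecular nitrogen (N₂) > acetate (AcO⁻) > RS⁻ > tert-butoxide ((CH₃)₃CO⁻)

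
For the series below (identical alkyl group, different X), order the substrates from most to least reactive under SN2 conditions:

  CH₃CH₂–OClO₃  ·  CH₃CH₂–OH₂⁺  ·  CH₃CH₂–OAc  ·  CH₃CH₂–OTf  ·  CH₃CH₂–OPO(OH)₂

CH₃CH₂–OTf > CH₃CH₂–OClO₃ > CH₃CH₂–OH₂⁺ > CH₃CH₂–OPO(OH)₂ > CH₃CH₂–OAc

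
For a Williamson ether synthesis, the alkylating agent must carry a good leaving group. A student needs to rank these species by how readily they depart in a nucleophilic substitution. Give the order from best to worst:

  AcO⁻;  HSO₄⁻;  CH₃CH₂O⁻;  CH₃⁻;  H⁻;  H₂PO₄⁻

HSO₄⁻ > H₂PO₄⁻ > AcO⁻ > CH₃CH₂O⁻ > H⁻ > CH₃⁻

Leaving-group ability tracks the stability of the departed species; conjugate-acid pKₐ is the usual yardstick (lower pKₐ → better LG).
HSO₄⁻: pKₐ(H₂SO₄) ≈ -3 — conjugate base of a strong mineral acid
H₂PO₄⁻: pKₐ(H₃PO₄) ≈ 2.1
AcO⁻: pKₐ(CH₃COOH) ≈ 4.8 — resonance-stabilised but still a weak base
CH₃CH₂O⁻: pKₐ(CH₃CH₂OH) ≈ 16 — strong base; alkoxides do not leave unassisted
H⁻: pKₐ(H₂) ≈ 36 — extremely strong base; leaves only in special hydride-transfer contexts
CH₃⁻: pKₐ(CH₄) ≈ 48 — unstabilised carbanion; the worst conceivable leaving group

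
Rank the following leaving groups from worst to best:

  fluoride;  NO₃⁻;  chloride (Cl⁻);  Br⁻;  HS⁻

HS⁻ < fluoride < NO₃⁻ < chloride (Cl⁻) < Br⁻

Leaving-group ability tracks the stability of the departed species; conjugate-acid pKₐ is the usual yardstick (lower pKₐ → better LG).
Br⁻: pKₐ(HBr) ≈ -9
chloride (Cl⁻): pKₐ(HCl) ≈ -7
NO₃⁻: pKₐ(HNO₃) ≈ -1.3
fluoride: pKₐ(HF) ≈ 3.2
HS⁻: pKₐ(H₂S) ≈ 7
Reversing gives the worst-to-best order requested.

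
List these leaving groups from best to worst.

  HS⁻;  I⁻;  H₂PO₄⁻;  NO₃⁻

I⁻: pKₐ(HI) ≈ -10
NO₃⁻: pKₐ(HNO₃) ≈ -1.3 — resonance-delocalised over three oxygens
H₂PO₄⁻: pKₐ(H₃PO₄) ≈ 2.1
HS⁻: pKₐ(H₂S) ≈ 7

I⁻ > NO₃⁻ > H₂PO₄⁻ > HS⁻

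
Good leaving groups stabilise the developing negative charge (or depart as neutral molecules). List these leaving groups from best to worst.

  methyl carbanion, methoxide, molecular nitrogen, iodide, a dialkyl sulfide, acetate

The more stable X⁻ (or X) is on its own — i.e. the weaker a base it is — the better a leaving group it makes.
molecular nitrogen: no meaningful conjugate acid; N₂ departs as an exceptionally stable neutral molecule
iodide: pKₐ(HI) ≈ -10
a dialkyl sulfide: pKₐ(R'₂SH⁺) ≈ -7 — neutral; leaves from a sulfonium salt (R–SR'₂⁺)
acetate: pKₐ(CH₃COOH) ≈ 4.8 — resonance-stabilised but still a weak base
methoxide: pKₐ(CH₃OH) ≈ 15.5 — strong base; alkoxides do not leave unassisted
methyl carbanion: pKₐ(CH₄) ≈ 48

molecular nitrogen > iodide > a dialkyl sulfide > acetate > methoxide > methyl carbanion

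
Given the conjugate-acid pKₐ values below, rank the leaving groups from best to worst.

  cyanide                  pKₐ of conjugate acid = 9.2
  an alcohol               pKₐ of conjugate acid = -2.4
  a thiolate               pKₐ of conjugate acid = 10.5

Lower conjugate-acid pKₐ ⇒ weaker base ⇒ better leaving group.
Sorting by the given values: an alcohol (-2.4), cyanide (9.2), a thiolate (10.5).

an alcohol > cyanide > a thiolate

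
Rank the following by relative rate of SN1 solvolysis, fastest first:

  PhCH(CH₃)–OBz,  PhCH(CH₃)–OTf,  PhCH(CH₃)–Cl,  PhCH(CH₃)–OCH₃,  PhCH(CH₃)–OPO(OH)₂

PhCH(CH₃)–OTf > PhCH(CH₃)–Cl > PhCH(CH₃)–OPO(OH)₂ > PhCH(CH₃)–OBz > PhCH(CH₃)–OCH₃

The skeletons are identical, so relative rate is governed entirely by leaving-group ability.
A good leaving group is a weak base: the lower the pKₐ of its conjugate acid, the more readily it departs.
PhCH(CH₃)–OTf loses OTf⁻: pKₐ(CF₃SO₃H (triflic acid)) ≈ -14
PhCH(CH₃)–Cl loses Cl⁻: pKₐ(HCl) ≈ -7
PhCH(CH₃)–OPO(OH)₂ loses H₂PO₄⁻: pKₐ(H₃PO₄) ≈ 2.1
PhCH(CH₃)–OBz loses PhCOO⁻: pKₐ(C₆H₅COOH) ≈ 4.2
PhCH(CH₃)–OCH₃ loses CH₃O⁻: pKₐ(CH₃OH) ≈ 15.5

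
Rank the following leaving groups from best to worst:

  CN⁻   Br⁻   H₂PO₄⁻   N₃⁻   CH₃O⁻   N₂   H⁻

N₂: no meaningful conjugate acid; N₂ departs as an exceptionally stable neutral molecule
Br⁻: pKₐ(HBr) ≈ -9
H₂PO₄⁻: pKₐ(H₃PO₄) ≈ 2.1
N₃⁻: pKₐ(HN₃) ≈ 4.7
CN⁻: pKₐ(HCN) ≈ 9.2
CH₃O⁻: pKₐ(CH₃OH) ≈ 15.5
H⁻: pKₐ(H₂) ≈ 36

N₂ > Br⁻ > H₂PO₄⁻ > N₃⁻ > CN⁻ > CH₃O⁻ > H⁻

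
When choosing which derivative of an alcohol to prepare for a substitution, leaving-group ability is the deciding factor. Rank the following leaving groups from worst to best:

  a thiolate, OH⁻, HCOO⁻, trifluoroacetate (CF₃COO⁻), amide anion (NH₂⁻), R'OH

amide anion (NH₂⁻) < OH⁻ < a thiolate < HCOO⁻ < trifluoroacetate (CF₃COO⁻) < R'OH

R'OH: pKₐ(R'OH₂⁺) ≈ -2.4 — neutral; leaves from a protonated ether (an oxonium ion, R–O(H)R'⁺)
trifluoroacetate (CF₃COO⁻): pKₐ(CF₃COOH) ≈ 0.2 — strongly electron-withdrawing CF₃ stabilises the carboxylate
HCOO⁻: pKₐ(HCOOH) ≈ 3.8 — resonance-stabilised carboxylate
a thiolate: pKₐ(RSH (a thiol)) ≈ 10.5 — moderately basic; rarely leaves without activation
OH⁻: pKₐ(H₂O) ≈ 15.7
amide anion (NH₂⁻): pKₐ(NH₃) ≈ 38 — extremely strong base; never a leaving group
Reversing gives the worst-to-best order requested.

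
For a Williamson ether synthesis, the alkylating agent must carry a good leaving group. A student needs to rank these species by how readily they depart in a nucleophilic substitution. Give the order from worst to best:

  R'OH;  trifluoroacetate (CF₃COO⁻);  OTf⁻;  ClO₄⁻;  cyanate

cyanate < trifluoroacetate (CF₃COO⁻) < R'OH < ClO₄⁻ < OTf⁻

The more stable X⁻ (or X) is on its own — i.e. the weaker a base it is — the better a leaving group it makes.
OTf⁻: pKₐ(CF₃SO₃H (triflic acid)) ≈ -14 — charge spread over three oxygens and a CF₃ group; the premier leaving group in synthesis
ClO₄⁻: pKₐ(HClO₄) ≈ -10 — extremely weak base; rarely used for safety reasons
R'OH: pKₐ(R'OH₂⁺) ≈ -2.4
trifluoroacetate (CF₃COO⁻): pKₐ(CF₃COOH) ≈ 0.2
cyanate: pKₐ(HOCN) ≈ 3.5 — resonance between N and O
Reversing gives the worst-to-best order requested.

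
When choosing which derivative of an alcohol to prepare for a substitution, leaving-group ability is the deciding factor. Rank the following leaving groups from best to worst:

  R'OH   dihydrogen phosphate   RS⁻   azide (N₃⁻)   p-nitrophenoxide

R'OH > dihydrogen phosphate > azide (N₃⁻) > p-nitrophenoxide > RS⁻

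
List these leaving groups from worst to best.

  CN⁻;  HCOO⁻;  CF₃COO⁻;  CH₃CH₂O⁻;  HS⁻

CH₃CH₂O⁻ < CN⁻ < HS⁻ < HCOO⁻ < CF₃COO⁻

Leaving-group ability tracks the stability of the departed species; conjugate-acid pKₐ is the usual yardstick (lower pKₐ → better LG).
CF₃COO⁻: pKₐ(CF₃COOH) ≈ 0.2 — strongly electron-withdrawing CF₃ stabilises the carboxylate
HCOO⁻: pKₐ(HCOOH) ≈ 3.8 — resonance-stabilised carboxylate
HS⁻: pKₐ(H₂S) ≈ 7
CN⁻: pKₐ(HCN) ≈ 9.2
CH₃CH₂O⁻: pKₐ(CH₃CH₂OH) ≈ 16 — strong base; alkoxides do not leave unassisted
Listed from poorest to best leaving group as asked.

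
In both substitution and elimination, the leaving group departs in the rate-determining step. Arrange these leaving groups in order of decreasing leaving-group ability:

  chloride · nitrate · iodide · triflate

A good leaving group is a weak base: the lower the pKₐ of its conjugate acid, the more readily it departs.
triflate: pKₐ(CF₃SO₃H (triflic acid)) ≈ -14 — charge spread over three oxygens and a CF₃ group; the premier leaving group in synthesis
iodide: pKₐ(HI) ≈ -10 — large, highly polarisable; very weak base
chloride: pKₐ(HCl) ≈ -7
nitrate: pKₐ(HNO₃) ≈ -1.3

triflate > iodide > chloride > nitrate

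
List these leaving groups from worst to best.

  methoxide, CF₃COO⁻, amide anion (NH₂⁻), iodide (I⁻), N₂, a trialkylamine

amide anion (NH₂⁻) < methoxide < a trialkylamine < CF₃COO⁻ < iodide (I⁻) < N₂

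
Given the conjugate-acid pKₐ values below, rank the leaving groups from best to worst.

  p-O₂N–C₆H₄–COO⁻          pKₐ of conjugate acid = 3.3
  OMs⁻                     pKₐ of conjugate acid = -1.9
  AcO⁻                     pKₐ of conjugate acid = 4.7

Lower conjugate-acid pKₐ ⇒ weaker base ⇒ better leaving group.
Sorting by the given values: OMs⁻ (-1.9), p-O₂N–C₆H₄–COO⁻ (3.3), AcO⁻ (4.7).

OMs⁻ > p-O₂N–C₆H₄–COO⁻ > AcO⁻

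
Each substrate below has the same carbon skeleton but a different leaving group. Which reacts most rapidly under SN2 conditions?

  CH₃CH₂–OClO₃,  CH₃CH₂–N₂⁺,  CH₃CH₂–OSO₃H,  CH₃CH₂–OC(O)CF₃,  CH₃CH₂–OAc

CH₃CH₂–N₂⁺

Same R in every case — rank the leaving groups.
Leaving-group ability tracks the stability of the departed species; conjugate-acid pKₐ is the usual yardstick (lower pKₐ → better LG).
CH₃CH₂–N₂⁺ loses N₂: no meaningful conjugate acid; N₂ departs as an exceptionally stable neutral molecule
CH₃CH₂–OClO₃ loses ClO₄⁻: pKₐ(HClO₄) ≈ -10
CH₃CH₂–OSO₃H loses HSO₄⁻: pKₐ(H₂SO₄) ≈ -3
CH₃CH₂–OC(O)CF₃ loses CF₃COO⁻: pKₐ(CF₃COOH) ≈ 0.2
CH₃CH₂–OAc loses AcO⁻: pKₐ(CH₃COOH) ≈ 4.8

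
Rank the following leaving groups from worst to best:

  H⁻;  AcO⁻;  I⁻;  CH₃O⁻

Rank by basicity of the departing species: weakest base leaves most easily.
I⁻: pKₐ(HI) ≈ -10
AcO⁻: pKₐ(CH₃COOH) ≈ 4.8
CH₃O⁻: pKₐ(CH₃OH) ≈ 15.5
H⁻: pKₐ(H₂) ≈ 36
The question asks for worst first, so the sequence is read in increasing leaving-group ability.

H⁻ < CH₃O⁻ < AcO⁻ < I⁻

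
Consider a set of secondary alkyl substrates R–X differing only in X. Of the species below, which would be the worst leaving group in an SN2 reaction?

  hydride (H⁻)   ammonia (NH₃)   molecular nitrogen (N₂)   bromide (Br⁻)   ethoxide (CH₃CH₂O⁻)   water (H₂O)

molecular nitrogen (N₂): no meaningful conjugate acid; N₂ departs as an exceptionally stable neutral molecule
bromide (Br⁻): pKₐ(HBr) ≈ -9
water (H₂O): pKₐ(H₃O⁺) ≈ -1.7
ammonia (NH₃): pKₐ(NH₄⁺) ≈ 9.2
ethoxide (CH₃CH₂O⁻): pKₐ(CH₃CH₂OH) ≈ 16
hydride (H⁻): pKₐ(H₂) ≈ 36

hydride (H⁻)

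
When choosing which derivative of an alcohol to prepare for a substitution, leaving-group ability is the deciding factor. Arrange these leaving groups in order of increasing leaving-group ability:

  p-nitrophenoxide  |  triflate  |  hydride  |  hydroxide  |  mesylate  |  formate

hydride < hydroxide < p-nitrophenoxide < formate < mesylate < triflate

Leaving-group ability tracks the stability of the departed species; conjugate-acid pKₐ is the usual yardstick (lower pKₐ → better LG).
triflate: pKₐ(CF₃SO₃H (triflic acid)) ≈ -14
mesylate: pKₐ(CH₃SO₃H (MsOH)) ≈ -1.9
formate: pKₐ(HCOOH) ≈ 3.8
p-nitrophenoxide: pKₐ(p-nitrophenol) ≈ 7.2
hydroxide: pKₐ(H₂O) ≈ 15.7
hydride: pKₐ(H₂) ≈ 36
Listed from poorest to best leaving group as asked.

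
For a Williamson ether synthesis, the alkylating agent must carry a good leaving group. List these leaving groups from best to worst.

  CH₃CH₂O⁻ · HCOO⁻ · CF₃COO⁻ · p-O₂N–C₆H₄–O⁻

CF₃COO⁻: pKₐ(CF₃COOH) ≈ 0.2
HCOO⁻: pKₐ(HCOOH) ≈ 3.8
p-O₂N–C₆H₄–O⁻: pKₐ(p-nitrophenol) ≈ 7.2
CH₃CH₂O⁻: pKₐ(CH₃CH₂OH) ≈ 16

CF₃COO⁻ > HCOO⁻ > p-O₂N–C₆H₄–O⁻ > CH₃CH₂O⁻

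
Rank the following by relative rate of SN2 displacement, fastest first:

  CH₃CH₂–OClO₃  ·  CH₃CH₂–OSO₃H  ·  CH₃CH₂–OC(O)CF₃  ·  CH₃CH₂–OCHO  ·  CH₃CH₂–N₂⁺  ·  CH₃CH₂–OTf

CH₃CH₂–N₂⁺ > CH₃CH₂–OTf > CH₃CH₂–OClO₃ > CH₃CH₂–OSO₃H > CH₃CH₂–OC(O)CF₃ > CH₃CH₂–OCHO

Identical carbon frameworks mean the comparison reduces to leaving-group quality.
Leaving-group ability tracks the stability of the departed species; conjugate-acid pKₐ is the usual yardstick (lower pKₐ → better LG).
CH₃CH₂–N₂⁺ loses N₂: no meaningful conjugate acid; N₂ departs as an exceptionally stable neutral molecule
CH₃CH₂–OTf loses OTf⁻: pKₐ(CF₃SO₃H (triflic acid)) ≈ -14
CH₃CH₂–OClO₃ loses ClO₄⁻: pKₐ(HClO₄) ≈ -10
CH₃CH₂–OSO₃H loses HSO₄⁻: pKₐ(H₂SO₄) ≈ -3
CH₃CH₂–OC(O)CF₃ loses CF₃COO⁻: pKₐ(CF₃COOH) ≈ 0.2
CH₃CH₂–OCHO loses HCOO⁻: pKₐ(HCOOH) ≈ 3.8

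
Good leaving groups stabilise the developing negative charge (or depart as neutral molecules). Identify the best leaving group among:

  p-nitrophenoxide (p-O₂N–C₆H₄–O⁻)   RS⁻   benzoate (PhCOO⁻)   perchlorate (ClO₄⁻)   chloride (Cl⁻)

Rank by basicity of the departing species: weakest base leaves most easily.
perchlorate (ClO₄⁻): pKₐ(HClO₄) ≈ -10
chloride (Cl⁻): pKₐ(HCl) ≈ -7
benzoate (PhCOO⁻): pKₐ(C₆H₅COOH) ≈ 4.2
p-nitrophenoxide (p-O₂N–C₆H₄–O⁻): pKₐ(p-nitrophenol) ≈ 7.2
RS⁻: pKₐ(RSH (a thiol)) ≈ 10.5

perchlorate (ClO₄⁻)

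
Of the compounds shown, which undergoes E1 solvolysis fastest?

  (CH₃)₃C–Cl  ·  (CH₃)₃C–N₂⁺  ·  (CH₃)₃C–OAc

(CH₃)₃C–N₂⁺

Identical carbon frameworks mean the comparison reduces to leaving-group quality.
A good leaving group is a weak base: the lower the pKₐ of its conjugate acid, the more readily it departs.
(CH₃)₃C–N₂⁺ loses N₂: no meaningful conjugate acid; N₂ departs as an exceptionally stable neutral molecule
(CH₃)₃C–Cl loses Cl⁻: pKₐ(HCl) ≈ -7
(CH₃)₃C–OAc loses AcO⁻: pKₐ(CH₃COOH) ≈ 4.8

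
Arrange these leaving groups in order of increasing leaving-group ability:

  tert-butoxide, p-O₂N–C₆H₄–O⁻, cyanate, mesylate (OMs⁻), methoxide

tert-butoxide < methoxide < p-O₂N–C₆H₄–O⁻ < cyanate < mesylate (OMs⁻)

A good leaving group is a weak base: the lower the pKₐ of its conjugate acid, the more readily it departs.
mesylate (OMs⁻): pKₐ(CH₃SO₃H (MsOH)) ≈ -1.9 — resonance-delocalised alkanesulfonate
cyanate: pKₐ(HOCN) ≈ 3.5 — resonance between N and O
p-O₂N–C₆H₄–O⁻: pKₐ(p-nitrophenol) ≈ 7.2 — nitro group delocalises the charge; the classic chromogenic LG
methoxide: pKₐ(CH₃OH) ≈ 15.5
tert-butoxide: pKₐ(t-BuOH) ≈ 18
Listed from poorest to best leaving group as asked.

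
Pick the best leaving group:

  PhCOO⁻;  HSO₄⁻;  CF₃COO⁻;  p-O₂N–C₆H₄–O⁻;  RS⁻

HSO₄⁻: pKₐ(H₂SO₄) ≈ -3
CF₃COO⁻: pKₐ(CF₃COOH) ≈ 0.2
PhCOO⁻: pKₐ(C₆H₅COOH) ≈ 4.2
p-O₂N–C₆H₄–O⁻: pKₐ(p-nitrophenol) ≈ 7.2
RS⁻: pKₐ(RSH (a thiol)) ≈ 10.5

HSO₄⁻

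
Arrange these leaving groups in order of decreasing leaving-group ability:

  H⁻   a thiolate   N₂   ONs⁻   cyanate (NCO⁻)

N₂ > ONs⁻ > cyanate (NCO⁻) > a thiolate > H⁻

N₂: no meaningful conjugate acid; N₂ departs as an exceptionally stable neutral molecule
ONs⁻: pKₐ(p-O₂NC₆H₄SO₃H) ≈ -3.5
cyanate (NCO⁻): pKₐ(HOCN) ≈ 3.5
a thiolate: pKₐ(RSH (a thiol)) ≈ 10.5
H⁻: pKₐ(H₂) ≈ 36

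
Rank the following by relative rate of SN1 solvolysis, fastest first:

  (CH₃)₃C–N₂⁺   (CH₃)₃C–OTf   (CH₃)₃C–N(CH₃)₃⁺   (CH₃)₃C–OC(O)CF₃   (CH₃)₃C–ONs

(CH₃)₃C–N₂⁺ > (CH₃)₃C–OTf > (CH₃)₃C–ONs > (CH₃)₃C–OC(O)CF₃ > (CH₃)₃C–N(CH₃)₃⁺

The skeletons are identical, so relative rate is governed entirely by leaving-group ability.
The more stable X⁻ (or X) is on its own — i.e. the weaker a base it is — the better a leaving group it makes.
(CH₃)₃C–N₂⁺ loses N₂: no meaningful conjugate acid; N₂ departs as an exceptionally stable neutral molecule
(CH₃)₃C–OTf loses OTf⁻: pKₐ(CF₃SO₃H (triflic acid)) ≈ -14
(CH₃)₃C–ONs loses ONs⁻: pKₐ(p-O₂NC₆H₄SO₃H) ≈ -3.5
(CH₃)₃C–OC(O)CF₃ loses CF₃COO⁻: pKₐ(CF₃COOH) ≈ 0.2
(CH₃)₃C–N(CH₃)₃⁺ loses NR'₃: pKₐ(R'₃NH⁺) ≈ 10.7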